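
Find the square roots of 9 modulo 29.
The square roots of 9 mod 29 are 26 and 3. Verify: 26² = 676 ≡ 9 (mod 29)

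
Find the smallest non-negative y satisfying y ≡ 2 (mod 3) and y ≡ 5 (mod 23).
M = 3 × 23 = 69. M₁ = 23, y₁ ≡ 2 (mod 3). M₂ = 3, y₂ ≡ 8 (mod 23). y = 2×23×2 + 5×3×8 ≡ 5 (mod 69)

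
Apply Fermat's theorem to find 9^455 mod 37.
By Fermat: 9^{36} ≡ 1 mod 37. 455 ≡ 23 mod 36. So 9^{455} ≡ 9^{23} ≡ 34 mod 37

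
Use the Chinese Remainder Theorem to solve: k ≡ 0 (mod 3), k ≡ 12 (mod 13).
M = 3 × 13 = 39. M₁ = 13, y₁ ≡ 1 (mod 3). M₂ = 3, y₂ ≡ 9 (mod 13). k = 0×13×1 + 12×3×9 ≡ 12 (mod 39)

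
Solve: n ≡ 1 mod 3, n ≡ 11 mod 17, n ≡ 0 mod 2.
M = 3 × 17 × 2 = 102. M₁ = 34, y₁ ≡ 1 mod 3. M₂ = 6, y₂ ≡ 3 mod 17. M₃ = 51, y₃ ≡ 1 mod 2. n = 1×34×1 + 11×6×3 + 0×51×1 ≡ 28 mod 102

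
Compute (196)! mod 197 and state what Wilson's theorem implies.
(196)! mod 197 = 196. Since this equals -1 (mod 197), Wilson confirms 197 is prime.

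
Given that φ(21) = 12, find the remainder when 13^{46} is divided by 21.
By Euler: 13^{12} ≡ 1 mod 21 since gcd(13, 21) = 1. 46 = 3×12 + 10. So 13^{46} ≡ 13^{10} ≡ 1 mod 21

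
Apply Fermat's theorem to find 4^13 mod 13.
By Fermat: 4^{12} ≡ 1 mod 13. So 4^{13} = 4^{12} · 4^{1} ≡ 4^{1} ≡ 4 mod 13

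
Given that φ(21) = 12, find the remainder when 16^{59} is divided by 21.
By Euler: 16^{12} ≡ 1 (mod 21) since gcd(16, 21) = 1. 59 = 4×12 + 11. So 16^{59} ≡ 16^{11} ≡ 4 (mod 21)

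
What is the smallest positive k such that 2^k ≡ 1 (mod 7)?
Powers of 2 mod 7: 2^1≡2, 2^2≡4, 2^3≡1. Order = 3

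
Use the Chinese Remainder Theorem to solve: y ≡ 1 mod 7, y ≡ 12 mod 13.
M = 7 × 13 = 91. M₁ = 13, y₁ ≡ 6 mod 7. M₂ = 7, y₂ ≡ 2 mod 13. y = 1×13×6 + 12×7×2 ≡ 64 mod 91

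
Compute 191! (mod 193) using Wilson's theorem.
(192)! = (191)! × (192) ≡ -1 (mod 193). So (191)! ≡ -1 × (192)^(-1) ≡ (-1)×(-1) = 1 (mod 193)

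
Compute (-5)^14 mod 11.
Using Fermat: (-5)^{10} ≡ 1 mod 11. 14 ≡ 4 mod 10. So (-5)^{14} ≡ (-5)^{4} ≡ 9 mod 11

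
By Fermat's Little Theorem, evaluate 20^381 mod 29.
By Fermat: 20^{28} ≡ 1 mod 29. 381 ≡ 17 mod 28. So 20^{381} ≡ 20^{17} ≡ 25 mod 29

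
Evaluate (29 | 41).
(29/41) = 29^{20} mod 41 = -1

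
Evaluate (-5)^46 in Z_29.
Using Fermat: (-5)^{28} ≡ 1 (mod 29). 46 ≡ 18 (mod 28). So (-5)^{46} ≡ (-5)^{18} ≡ 16 (mod 29)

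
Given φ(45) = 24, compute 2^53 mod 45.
By Euler: 2^{24} ≡ 1 (mod 45) since gcd(2, 45) = 1. 53 = 2×24 + 5. So 2^{53} ≡ 2^{5} ≡ 32 (mod 45)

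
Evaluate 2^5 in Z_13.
By repeated squaring mod 13: 2^{1}≡2, 2^{2}≡4, 2^{4}≡3. Then 2^{5} = 2^{4+1} ≡ 3 × 2 ≡ 6 mod 13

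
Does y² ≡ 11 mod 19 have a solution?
By Euler's criterion: 11^{9} ≡ 1 mod 19. Since this equals 1, 11 is a QR.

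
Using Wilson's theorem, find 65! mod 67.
(66)! = (65)! × (66) ≡ -1 (mod 67). So (65)! ≡ -1 × (66)^(-1) ≡ (-1)×(-1) = 1 (mod 67)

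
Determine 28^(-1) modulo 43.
Since 43 is prime, by Fermat 28^(-1) ≡ 28^{41} ≡ 20 mod 43. Verify: 28 × 20 = 560 ≡ 1 mod 43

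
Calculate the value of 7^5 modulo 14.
By repeated squaring mod 14: 7^{1}≡7, 7^{2}≡7, 7^{4}≡7. Then 7^{5} = 7^{4+1} ≡ 7 × 7 ≡ 7 mod 14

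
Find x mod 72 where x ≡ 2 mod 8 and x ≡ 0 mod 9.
M = 8 × 9 = 72. M₁ = 9, y₁ ≡ 1 mod 8. M₂ = 8, y₂ ≡ 8 mod 9. x = 2×9×1 + 0×8×8 ≡ 18 mod 72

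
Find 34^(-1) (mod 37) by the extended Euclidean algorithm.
Extended GCD: 34(12) + 37(-11) = 1. So 34^(-1) ≡ 12 (mod 37). Verify: 34 × 12 = 408 ≡ 1 (mod 37)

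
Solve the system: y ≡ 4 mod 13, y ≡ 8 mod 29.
M = 13 × 29 = 377. M₁ = 29, y₁ ≡ 9 mod 13. M₂ = 13, y₂ ≡ 9 mod 29. y = 4×29×9 + 8×13×9 ≡ 95 mod 377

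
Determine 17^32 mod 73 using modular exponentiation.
By repeated squaring (mod 73): 17^{1}≡17, 17^{2}≡70, 17^{4}≡9, 17^{8}≡8, 17^{16}≡64, 17^{32}≡8. So 17^{32} ≡ 8 (mod 73)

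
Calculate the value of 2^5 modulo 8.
By repeated squaring (mod 8): 2^{1}≡2, 2^{2}≡4, 2^{4}≡0. Then 2^{5} = 2^{4+1} ≡ 0 × 2 ≡ 0 (mod 8)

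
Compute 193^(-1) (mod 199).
Since 199 is prime, by Fermat 193^(-1) ≡ 193^{197} ≡ 33 (mod 199). Verify: 193 × 33 = 6369 ≡ 1 (mod 199)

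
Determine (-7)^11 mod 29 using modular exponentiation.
By repeated squaring (mod 29): (-7)^{1}≡22, (-7)^{2}≡20, (-7)^{4}≡23, (-7)^{8}≡7. Then (-7)^{11} = (-7)^{8+2+1} ≡ 7 × 20 × 22 ≡ 6 (mod 29)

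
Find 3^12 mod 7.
Using Fermat: 3^{6} ≡ 1 mod 7. 12 ≡ 0 mod 6. So 3^{12} ≡ 3^{0} ≡ 1 mod 7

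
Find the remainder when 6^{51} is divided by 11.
By Fermat: 6^{10} ≡ 1 (mod 11). 51 = 5×10 + 1. So 6^{51} ≡ 6^{1} ≡ 6 (mod 11)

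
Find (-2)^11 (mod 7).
Using Fermat: (-2)^{6} ≡ 1 (mod 7). 11 ≡ 5 (mod 6). So (-2)^{11} ≡ (-2)^{5} ≡ 3 (mod 7)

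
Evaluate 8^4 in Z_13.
8^{4} = 4096 ≡ 1 mod 13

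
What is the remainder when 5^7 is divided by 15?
By repeated squaring mod 15: 5^{1}≡5, 5^{2}≡10, 5^{4}≡10. Then 5^{7} = 5^{4+2+1} ≡ 10 × 10 × 5 ≡ 5 mod 15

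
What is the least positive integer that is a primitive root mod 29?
g = 2. For each prime q|28: 2^{14}≡28, 2^{4}≡16, none ≡ 1, so ord_29(2) = 28 and 2 is a primitive root.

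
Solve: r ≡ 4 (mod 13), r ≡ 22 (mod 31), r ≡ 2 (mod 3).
M = 13 × 31 × 3 = 1209. M₁ = 93, y₁ ≡ 7 (mod 13). M₂ = 39, y₂ ≡ 4 (mod 31). M₃ = 403, y₃ ≡ 1 (mod 3). r = 4×93×7 + 22×39×4 + 2×403×1 ≡ 797 (mod 1209)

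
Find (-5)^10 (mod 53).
By repeated squaring (mod 53): (-5)^{1}≡48, (-5)^{2}≡25, (-5)^{4}≡42, (-5)^{8}≡15. Then (-5)^{10} = (-5)^{8+2} ≡ 15 × 25 ≡ 4 (mod 53)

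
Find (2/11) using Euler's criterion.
(2/11) = 2^{5} mod 11 = -1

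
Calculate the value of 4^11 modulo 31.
By repeated squaring (mod 31): 4^{1}≡4, 4^{2}≡16, 4^{4}≡8, 4^{8}≡2. Then 4^{11} = 4^{8+2+1} ≡ 2 × 16 × 4 ≡ 4 (mod 31)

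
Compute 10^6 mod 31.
By repeated squaring mod 31: 10^{1}≡10, 10^{2}≡7, 10^{4}≡18. Then 10^{6} = 10^{4+2} ≡ 18 × 7 ≡ 2 mod 31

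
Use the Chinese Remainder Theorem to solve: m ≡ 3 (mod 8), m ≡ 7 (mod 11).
M = 8 × 11 = 88. M₁ = 11, y₁ ≡ 3 (mod 8). M₂ = 8, y₂ ≡ 7 (mod 11). m = 3×11×3 + 7×8×7 ≡ 51 (mod 88)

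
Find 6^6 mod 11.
By repeated squaring mod 11: 6^{1}≡6, 6^{2}≡3, 6^{4}≡9. Then 6^{6} = 6^{4+2} ≡ 9 × 3 ≡ 5 mod 11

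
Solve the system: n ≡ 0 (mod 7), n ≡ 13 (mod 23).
M = 7 × 23 = 161. M₁ = 23, y₁ ≡ 4 (mod 7). M₂ = 7, y₂ ≡ 10 (mod 23). n = 0×23×4 + 13×7×10 ≡ 105 (mod 161)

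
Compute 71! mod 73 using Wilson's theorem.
(72)! = (71)! × (72) ≡ -1 mod 73. So (71)! ≡ -1 × (72)^(-1) ≡ (-1)×(-1) = 1 mod 73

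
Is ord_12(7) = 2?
Powers of 7 mod 12: 7^1≡7, 7^2≡1. First k with 7^k≡1 is k=2. Yes, ord_12(7) = 2.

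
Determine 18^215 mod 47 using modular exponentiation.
Using Fermat: 18^{46} ≡ 1 mod 47. 215 ≡ 31 mod 46. So 18^{215} ≡ 18^{31} ≡ 14 mod 47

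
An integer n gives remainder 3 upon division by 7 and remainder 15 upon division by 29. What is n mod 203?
M = 7 × 29 = 203. M₁ = 29, y₁ ≡ 1 mod 7. M₂ = 7, y₂ ≡ 25 mod 29. n = 3×29×1 + 15×7×25 ≡ 73 mod 203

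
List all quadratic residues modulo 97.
Quadratic residues modulo 97: {1, 2, 3, 4, 6, 8, 9, 11, 12, 16, 18, 22, 24, 25, 27, 31, 32, 33, 35, 36, 43, 44, 47, 48, 49, 50, 53, 54, 61, 62, 64, 65, 66, 70, 72, 73, 75, 79, 81, 85, 86, 88, 89, 91, 93, 94, 95, 96}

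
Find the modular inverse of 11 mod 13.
Since 13 is prime, by Fermat 11^(-1) ≡ 11^{11} ≡ 6 mod 13. Verify: 11 × 6 = 66 ≡ 1 mod 13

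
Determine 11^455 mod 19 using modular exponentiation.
Using Fermat: 11^{18} ≡ 1 mod 19. 455 ≡ 5 mod 18. So 11^{455} ≡ 11^{5} ≡ 7 mod 19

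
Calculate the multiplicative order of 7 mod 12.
Powers of 7 mod 12: 7^1≡7, 7^2≡1. ord_12(7) = 2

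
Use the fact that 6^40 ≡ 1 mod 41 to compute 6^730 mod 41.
By Fermat: 6^{40} ≡ 1 mod 41. 730 ≡ 10 mod 40. So 6^{730} ≡ 6^{10} ≡ 32 mod 41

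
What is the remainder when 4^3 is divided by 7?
4^{3} = 64 ≡ 1 mod 7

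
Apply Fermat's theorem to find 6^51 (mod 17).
By Fermat: 6^{16} ≡ 1 (mod 17). 51 = 3×16 + 3. So 6^{51} ≡ 6^{3} ≡ 12 (mod 17)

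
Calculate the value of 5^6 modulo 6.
By repeated squaring mod 6: 5^{1}≡5, 5^{2}≡1, 5^{4}≡1. Then 5^{6} = 5^{4+2} ≡ 1 × 1 ≡ 1 mod 6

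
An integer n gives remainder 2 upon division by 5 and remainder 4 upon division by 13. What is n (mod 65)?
M = 5 × 13 = 65. M₁ = 13, y₁ ≡ 2 (mod 5). M₂ = 5, y₂ ≡ 8 (mod 13). n = 2×13×2 + 4×5×8 ≡ 17 (mod 65)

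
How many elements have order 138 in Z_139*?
There are φ(139-1) = φ(138) = 44 primitive roots modulo 139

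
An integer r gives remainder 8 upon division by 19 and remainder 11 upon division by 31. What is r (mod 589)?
M = 19 × 31 = 589. M₁ = 31, y₁ ≡ 8 (mod 19). M₂ = 19, y₂ ≡ 18 (mod 31). r = 8×31×8 + 11×19×18 ≡ 445 (mod 589)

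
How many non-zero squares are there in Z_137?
For prime 137, there are (p-1)/2 = (137-1)/2 = 68 quadratic residues (excluding 0).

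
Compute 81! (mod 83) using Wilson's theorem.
(82)! = (81)! × (82) ≡ -1 (mod 83). So (81)! ≡ -1 × (82)^(-1) ≡ (-1)×(-1) = 1 (mod 83)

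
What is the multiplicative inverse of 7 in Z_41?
Since 41 is prime, by Fermat 7^(-1) ≡ 7^{39} ≡ 6 mod 41. Verify: 7 × 6 = 42 ≡ 1 mod 41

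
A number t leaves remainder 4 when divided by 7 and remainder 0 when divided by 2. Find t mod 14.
M = 7 × 2 = 14. M₁ = 2, y₁ ≡ 4 mod 7. M₂ = 7, y₂ ≡ 1 mod 2. t = 4×2×4 + 0×7×1 ≡ 4 mod 14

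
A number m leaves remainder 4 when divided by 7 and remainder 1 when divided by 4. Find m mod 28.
M = 7 × 4 = 28. M₁ = 4, y₁ ≡ 2 mod 7. M₂ = 7, y₂ ≡ 3 mod 4. m = 4×4×2 + 1×7×3 ≡ 25 mod 28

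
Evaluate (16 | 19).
(16/19) = 16^{9} mod 19 = 1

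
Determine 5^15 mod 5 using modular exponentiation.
By repeated squaring (mod 5): 5^{1}≡0, 5^{2}≡0, 5^{4}≡0, 5^{8}≡0. Then 5^{15} = 5^{8+4+2+1} ≡ 0 × 0 × 0 × 0 ≡ 0 (mod 5)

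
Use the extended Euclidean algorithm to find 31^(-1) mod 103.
Extended GCD: 31(10) + 103(-3) = 1. So 31^(-1) ≡ 10 (mod 103). Verify: 31 × 10 = 310 ≡ 1 (mod 103)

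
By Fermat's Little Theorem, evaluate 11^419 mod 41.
By Fermat: 11^{40} ≡ 1 (mod 41). 419 ≡ 19 (mod 40). So 11^{419} ≡ 11^{19} ≡ 26 (mod 41)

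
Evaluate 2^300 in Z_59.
Using Fermat: 2^{58} ≡ 1 (mod 59). 300 ≡ 10 (mod 58). So 2^{300} ≡ 2^{10} ≡ 21 (mod 59)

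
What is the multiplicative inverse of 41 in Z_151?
Since 151 is prime, by Fermat 41^(-1) ≡ 41^{149} ≡ 70 mod 151. Verify: 41 × 70 = 2870 ≡ 1 mod 151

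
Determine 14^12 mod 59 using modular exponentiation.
By repeated squaring mod 59: 14^{1}≡14, 14^{2}≡19, 14^{4}≡7, 14^{8}≡49. Then 14^{12} = 14^{8+4} ≡ 49 × 7 ≡ 48 mod 59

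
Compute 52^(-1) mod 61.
Since 61 is prime, by Fermat 52^(-1) ≡ 52^{59} ≡ 27 mod 61. Verify: 52 × 27 = 1404 ≡ 1 mod 61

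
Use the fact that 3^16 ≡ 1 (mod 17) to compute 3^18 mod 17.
By Fermat: 3^{16} ≡ 1 (mod 17). So 3^{18} = 3^{16} · 3^{2} ≡ 3^{2} ≡ 9 (mod 17)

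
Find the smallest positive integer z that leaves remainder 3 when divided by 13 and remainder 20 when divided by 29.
M = 13 × 29 = 377. M₁ = 29, y₁ ≡ 9 mod 13. M₂ = 13, y₂ ≡ 9 mod 29. z = 3×29×9 + 20×13×9 ≡ 107 mod 377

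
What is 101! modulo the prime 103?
(102)! = (101)! × (102) ≡ -1 mod 103. So (101)! ≡ -1 × (102)^(-1) ≡ (-1)×(-1) = 1 mod 103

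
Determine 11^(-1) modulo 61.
Since 61 is prime, by Fermat 11^(-1) ≡ 11^{59} ≡ 50 (mod 61). Verify: 11 × 50 = 550 ≡ 1 (mod 61)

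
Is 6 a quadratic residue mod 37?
By Euler's criterion: 6^{18} ≡ 36 mod 37. Since this equals -1 (≡ 36), 6 is not a QR.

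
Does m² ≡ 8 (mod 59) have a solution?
By Euler's criterion: 8^{29} ≡ 58 (mod 59). Since this equals -1 (≡ 58), 8 is not a QR.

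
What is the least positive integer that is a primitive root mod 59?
g = 2. Powers: [2, 4, 8, 16, 32, 5, 10, 20, 40, 21, ...] generates all 58 non-zero residues.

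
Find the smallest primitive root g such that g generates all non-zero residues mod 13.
g = 2. Powers: [2, 4, 8, 3, 6, 12, 11, 9, 5, 10, ...] generates all 12 non-zero residues.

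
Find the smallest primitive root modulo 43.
g = 3. Powers: [3, 9, 27, 38, 28, 41, 37, 25, ...] generates all 42 non-zero residues.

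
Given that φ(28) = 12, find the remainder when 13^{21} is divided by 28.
By Euler: 13^{12} ≡ 1 (mod 28) since gcd(13, 28) = 1. 21 = 1×12 + 9. So 13^{21} ≡ 13^{9} ≡ 13 (mod 28)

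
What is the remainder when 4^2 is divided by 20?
4^{2} = 16 ≡ 16 mod 20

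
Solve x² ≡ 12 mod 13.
The square roots of 12 mod 13 are 8 and 5. Verify: 8² = 64 ≡ 12 mod 13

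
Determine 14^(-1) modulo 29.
Since 29 is prime, by Fermat 14^(-1) ≡ 14^{27} ≡ 27 mod 29. Verify: 14 × 27 = 378 ≡ 1 mod 29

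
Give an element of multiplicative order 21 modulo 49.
2 has order 21 mod 49 since 2^{21} ≡ 1 (mod 49) and no smaller power works.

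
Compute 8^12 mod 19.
By repeated squaring mod 19: 8^{1}≡8, 8^{2}≡7, 8^{4}≡11, 8^{8}≡7. Then 8^{12} = 8^{8+4} ≡ 7 × 11 ≡ 1 mod 19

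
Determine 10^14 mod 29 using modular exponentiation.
By repeated squaring mod 29: 10^{1}≡10, 10^{2}≡13, 10^{4}≡24, 10^{8}≡25. Then 10^{14} = 10^{8+4+2} ≡ 25 × 24 × 13 ≡ 28 mod 29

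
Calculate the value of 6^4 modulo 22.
6^{4} = 1296 ≡ 20 (mod 22)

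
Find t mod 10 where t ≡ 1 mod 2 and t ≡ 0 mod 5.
M = 2 × 5 = 10. M₁ = 5, y₁ ≡ 1 mod 2. M₂ = 2, y₂ ≡ 3 mod 5. t = 1×5×1 + 0×2×3 ≡ 5 mod 10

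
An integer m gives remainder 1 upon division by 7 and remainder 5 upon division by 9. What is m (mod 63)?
M = 7 × 9 = 63. M₁ = 9, y₁ ≡ 4 (mod 7). M₂ = 7, y₂ ≡ 4 (mod 9). m = 1×9×4 + 5×7×4 ≡ 50 (mod 63)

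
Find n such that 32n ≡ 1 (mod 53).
Since 53 is prime, by Fermat 32^(-1) ≡ 32^{51} ≡ 5 (mod 53). Verify: 32 × 5 = 160 ≡ 1 (mod 53)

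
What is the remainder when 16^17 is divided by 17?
Using Fermat: 16^{16} ≡ 1 mod 17. 17 ≡ 1 mod 16. So 16^{17} ≡ 16^{1} ≡ 16 mod 17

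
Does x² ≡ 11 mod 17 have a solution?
By Euler's criterion: 11^{8} ≡ 16 mod 17. Since this equals -1 (≡ 16), 11 is not a QR.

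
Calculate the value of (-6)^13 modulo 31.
By repeated squaring (mod 31): (-6)^{1}≡25, (-6)^{2}≡5, (-6)^{4}≡25, (-6)^{8}≡5. Then (-6)^{13} = (-6)^{8+4+1} ≡ 5 × 25 × 25 ≡ 25 (mod 31)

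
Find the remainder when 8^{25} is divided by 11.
By Fermat: 8^{10} ≡ 1 mod 11. 25 = 2×10 + 5. So 8^{25} ≡ 8^{5} ≡ 10 mod 11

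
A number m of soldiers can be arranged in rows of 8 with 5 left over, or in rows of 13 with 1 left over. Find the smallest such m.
M = 8 × 13 = 104. M₁ = 13, y₁ ≡ 5 (mod 8). M₂ = 8, y₂ ≡ 5 (mod 13). m = 5×13×5 + 1×8×5 ≡ 53 (mod 104)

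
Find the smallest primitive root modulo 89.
g = 3. Powers: [3, 9, 27, 81, 65, 17, ...] generates all 88 non-zero residues.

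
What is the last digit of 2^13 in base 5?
Using Fermat: 2^{4} ≡ 1 mod 5. 13 ≡ 1 mod 4. So 2^{13} ≡ 2^{1} ≡ 2 mod 5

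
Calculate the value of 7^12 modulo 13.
Using Fermat: 7^{12} ≡ 1 mod 13. 12 ≡ 0 mod 12. So 7^{12} ≡ 7^{0} ≡ 1 mod 13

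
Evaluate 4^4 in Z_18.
4^{4} = 256 ≡ 4 (mod 18)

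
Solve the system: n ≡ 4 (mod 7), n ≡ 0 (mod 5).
M = 7 × 5 = 35. M₁ = 5, y₁ ≡ 3 (mod 7). M₂ = 7, y₂ ≡ 3 (mod 5). n = 4×5×3 + 0×7×3 ≡ 25 (mod 35)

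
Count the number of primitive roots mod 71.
There are φ(71-1) = φ(70) = 24 primitive roots modulo 71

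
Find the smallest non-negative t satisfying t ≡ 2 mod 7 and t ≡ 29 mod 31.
M = 7 × 31 = 217. M₁ = 31, y₁ ≡ 5 mod 7. M₂ = 7, y₂ ≡ 9 mod 31. t = 2×31×5 + 29×7×9 ≡ 184 mod 217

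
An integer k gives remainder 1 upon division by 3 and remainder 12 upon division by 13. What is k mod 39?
M = 3 × 13 = 39. M₁ = 13, y₁ ≡ 1 mod 3. M₂ = 3, y₂ ≡ 9 mod 13. k = 1×13×1 + 12×3×9 ≡ 25 mod 39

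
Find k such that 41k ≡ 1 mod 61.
Since 61 is prime, by Fermat 41^(-1) ≡ 41^{59} ≡ 3 mod 61. Verify: 41 × 3 = 123 ≡ 1 mod 61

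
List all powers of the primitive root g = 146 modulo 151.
146^1, 146^2, ..., 146^{150} mod 151: [146, 25, 26, 21, 46, 72, 93, 139, 60, 2, 141, 50, 52, 42, 92, 144, 35, 127, 120, 4, 131, 100, 104, 84, 33, 137, 70, 103, 89, 8, 111, 49, 57, 17, 66, 123, 140, 55, 27, 16, 71, 98, 114, 34, 132, 95, 129, 110, 54, 32, 142, 45, 77, 68, 113, 39, 107, 69, 108, 64, 133, 90, 3, 136, 75, 78, 63, 138, 65, 128, 115, 29, 6, 121, 150, 5, 126, 125, 130, 105, 79, 58, 12, 91, 149, 10, 101, 99, 109, 59, 7, 116, 24, 31, 147, 20, 51, 47, 67, 118, 14, 81, 48, 62, 143, 40, 102, 94, 134, 85, 28, 11, 96, 124, 135, 80, 53, 37, 117, 19, 56, 22, 41, 97, 119, 9, 106, 74, 83, 38, 112, 44, 82, 43, 87, 18, 61, 148, 15, 76, 73, 88, 13, 86, 23, 36, 122, 145, 30, 1]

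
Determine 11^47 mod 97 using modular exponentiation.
By repeated squaring (mod 97): 11^{1}≡11, 11^{2}≡24, 11^{4}≡91, 11^{8}≡36, 11^{16}≡35, 11^{32}≡61. Then 11^{47} = 11^{32+8+4+2+1} ≡ 61 × 36 × 91 × 24 × 11 ≡ 53 (mod 97)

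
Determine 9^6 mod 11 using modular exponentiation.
By repeated squaring mod 11: 9^{1}≡9, 9^{2}≡4, 9^{4}≡5. Then 9^{6} = 9^{4+2} ≡ 5 × 4 ≡ 9 mod 11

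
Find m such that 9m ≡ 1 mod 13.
Since 13 is prime, by Fermat 9^(-1) ≡ 9^{11} ≡ 3 mod 13. Verify: 9 × 3 = 27 ≡ 1 mod 13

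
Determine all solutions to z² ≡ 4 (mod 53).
The square roots of 4 mod 53 are 51 and 2. Verify: 51² = 2601 ≡ 4 (mod 53)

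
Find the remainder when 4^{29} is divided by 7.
By Fermat: 4^{6} ≡ 1 mod 7. 29 = 4×6 + 5. So 4^{29} ≡ 4^{5} ≡ 2 mod 7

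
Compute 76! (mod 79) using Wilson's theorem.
(78)! = (76)! × (77) × (78) ≡ -1 (mod 79). So (76)! ≡ -1 × [(78)(77)]^(-1) ≡ 39 (mod 79)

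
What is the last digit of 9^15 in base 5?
Using Fermat: 9^{4} ≡ 1 mod 5. 15 ≡ 3 mod 4. So 9^{15} ≡ 9^{3} ≡ 4 mod 5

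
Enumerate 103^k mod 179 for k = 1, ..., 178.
103^1, 103^2, ..., 103^{178} mod 179: [103, 48, 111, 156, 137, 149, 132, 171, 71, 153, 7, 5, 157, 61, 18, 64, 148, 29, 123, 139, 176, 49, 35, 25, 69, 126, 90, 141, 24, 145, 78, 158, 164, 66, 175, 125, 166, 93, 92, 168, 120, 9, 32, 74, 104, 151, 159, 88, 114, 107, 102, 124, 63, 45, 160, 12, 162, 39, 79, 82, 33, 177, 152, 83, 136, 46, 84, 60, 94, 16, 37, 52, 165, 169, 44, 57, 143, 51, 62, 121, 112, 80, 6, 81, 109, 129, 41, 106, 178, 76, 131, 68, 23, 42, 30, 47, 8, 108, 26, 172, 174, 22, 118, 161, 115, 31, 150, 56, 40, 3, 130, 144, 154, 110, 53, 89, 38, 155, 34, 101, 21, 15, 113, 4, 54, 13, 86, 87, 11, 59, 170, 147, 105, 75, 28, 20, 91, 65, 72, 77, 55, 116, 134, 19, 167, 17, 140, 100, 97, 146, 2, 27, 96, 43, 133, 95, 119, 85, 163, 142, 127, 14, 10, 135, 122, 36, 128, 117, 58, 67, 99, 173, 98, 70, 50, 138, 73, 1]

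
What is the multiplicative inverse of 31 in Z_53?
Since 53 is prime, by Fermat 31^(-1) ≡ 31^{51} ≡ 12 mod 53. Verify: 31 × 12 = 372 ≡ 1 mod 53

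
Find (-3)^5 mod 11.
By repeated squaring mod 11: (-3)^{1}≡8, (-3)^{2}≡9, (-3)^{4}≡4. Then (-3)^{5} = (-3)^{4+1} ≡ 4 × 8 ≡ 10 mod 11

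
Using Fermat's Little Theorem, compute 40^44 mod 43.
By Fermat: 40^{42} ≡ 1 (mod 43). So 40^{44} = 40^{42} · 40^{2} ≡ 40^{2} ≡ 9 (mod 43)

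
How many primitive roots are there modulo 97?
There are φ(97-1) = φ(96) = 32 primitive roots modulo 97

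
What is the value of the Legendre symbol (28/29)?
(28/29) = 28^{14} mod 29 = 1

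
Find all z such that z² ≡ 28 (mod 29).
The square roots of 28 mod 29 are 12 and 17. Verify: 12² = 144 ≡ 28 (mod 29)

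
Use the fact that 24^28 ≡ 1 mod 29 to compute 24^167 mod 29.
By Fermat: 24^{28} ≡ 1 mod 29. 167 = 5×28 + 27. So 24^{167} ≡ 24^{27} ≡ 23 mod 29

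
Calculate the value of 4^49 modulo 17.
Using Fermat: 4^{16} ≡ 1 (mod 17). 49 ≡ 1 (mod 16). So 4^{49} ≡ 4^{1} ≡ 4 (mod 17)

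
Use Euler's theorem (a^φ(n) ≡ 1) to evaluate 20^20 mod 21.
By Euler: 20^{12} ≡ 1 (mod 21) since gcd(20, 21) = 1. 20 = 1×12 + 8. So 20^{20} ≡ 20^{8} ≡ 1 (mod 21)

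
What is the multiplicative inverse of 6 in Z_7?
Since 7 is prime, by Fermat 6^(-1) ≡ 6^{5} ≡ 6 (mod 7). Verify: 6 × 6 = 36 ≡ 1 (mod 7)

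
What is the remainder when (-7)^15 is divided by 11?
Using Fermat: (-7)^{10} ≡ 1 (mod 11). 15 ≡ 5 (mod 10). So (-7)^{15} ≡ (-7)^{5} ≡ 1 (mod 11)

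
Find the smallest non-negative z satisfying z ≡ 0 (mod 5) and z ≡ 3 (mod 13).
M = 5 × 13 = 65. M₁ = 13, y₁ ≡ 2 (mod 5). M₂ = 5, y₂ ≡ 8 (mod 13). z = 0×13×2 + 3×5×8 ≡ 55 (mod 65)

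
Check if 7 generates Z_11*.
ord_11(7) divides 10. For each prime q|10: 7^{5}≡10, 7^{2}≡5, none ≡ 1. So 7 has order 10 and is a primitive root mod 11.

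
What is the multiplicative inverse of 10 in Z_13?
Since 13 is prime, by Fermat 10^(-1) ≡ 10^{11} ≡ 4 mod 13. Verify: 10 × 4 = 40 ≡ 1 mod 13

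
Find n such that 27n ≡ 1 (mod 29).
Since 29 is prime, by Fermat 27^(-1) ≡ 27^{27} ≡ 14 (mod 29). Verify: 27 × 14 = 378 ≡ 1 (mod 29)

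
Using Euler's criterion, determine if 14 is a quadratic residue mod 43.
By Euler's criterion: 14^{21} ≡ 1 mod 43. Since this equals 1, 14 is a QR.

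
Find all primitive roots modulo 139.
There are φ(138) = 44 primitive roots mod 139: {2, 3, 12, 15, 17, 18, 19, 21, 22, 26, 32, 40, 50, 53, 56, 58, 61, 68, 70, 72, 73, 85, 88, 90, 92, 93, 98, 101, 102, 104, 108, 109, 110, 111, 114, 115, 119, 123, 126, 128, 130, 132, 134, 135}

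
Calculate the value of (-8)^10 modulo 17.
By repeated squaring (mod 17): (-8)^{1}≡9, (-8)^{2}≡13, (-8)^{4}≡16, (-8)^{8}≡1. Then (-8)^{10} = (-8)^{8+2} ≡ 1 × 13 ≡ 13 (mod 17)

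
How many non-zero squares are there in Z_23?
Exactly half the non-zero residues mod a prime are QRs: (23-1)/2 = 11.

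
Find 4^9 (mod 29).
By repeated squaring (mod 29): 4^{1}≡4, 4^{2}≡16, 4^{4}≡24, 4^{8}≡25. Then 4^{9} = 4^{8+1} ≡ 25 × 4 ≡ 13 (mod 29)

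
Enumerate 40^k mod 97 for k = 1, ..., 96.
40^1, 40^2, ..., 40^{96} mod 97: [40, 48, 77, 73, 10, 12, 92, 91, 51, 3, 23, 47, 37, 25, 30, 36, 82, 79, 56, 9, 69, 44, 14, 75, 90, 11, 52, 43, 71, 27, 13, 35, 42, 31, 76, 33, 59, 32, 19, 81, 39, 8, 29, 93, 34, 2, 80, 96, 57, 49, 20, 24, 87, 85, 5, 6, 46, 94, 74, 50, 60, 72, 67, 61, 15, 18, 41, 88, 28, 53, 83, 22, 7, 86, 45, 54, 26, 70, 84, 62, 55, 66, 21, 64, 38, 65, 78, 16, 58, 89, 68, 4, 63, 95, 17, 1]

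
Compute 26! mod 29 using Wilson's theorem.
(28)! = (26)! × (27) × (28) ≡ -1 mod 29. So (26)! ≡ -1 × [(28)(27)]^(-1) ≡ 14 mod 29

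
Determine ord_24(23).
Powers of 23 mod 24: 23^1≡23, 23^2≡1. ord_24(23) = 2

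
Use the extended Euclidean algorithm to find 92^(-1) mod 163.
Extended GCD: 92(-62) + 163(35) = 1. So 92^(-1) ≡ -62 ≡ 101 (mod 163). Verify: 92 × 101 = 9292 ≡ 1 (mod 163)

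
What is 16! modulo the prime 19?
(18)! = (16)! × (17) × (18) ≡ -1 mod 19. So (16)! ≡ -1 × [(18)(17)]^(-1) ≡ 9 mod 19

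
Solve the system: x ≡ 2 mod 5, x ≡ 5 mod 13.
M = 5 × 13 = 65. M₁ = 13, y₁ ≡ 2 mod 5. M₂ = 5, y₂ ≡ 8 mod 13. x = 2×13×2 + 5×5×8 ≡ 57 mod 65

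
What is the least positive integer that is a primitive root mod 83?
g = 2. For each prime q|82: 2^{41}≡82, 2^{2}≡4, none ≡ 1, so ord_83(2) = 82 and 2 is a primitive root.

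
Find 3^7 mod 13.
By repeated squaring mod 13: 3^{1}≡3, 3^{2}≡9, 3^{4}≡3. Then 3^{7} = 3^{4+2+1} ≡ 3 × 9 × 3 ≡ 3 mod 13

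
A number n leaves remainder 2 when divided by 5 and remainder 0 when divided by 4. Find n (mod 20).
M = 5 × 4 = 20. M₁ = 4, y₁ ≡ 4 (mod 5). M₂ = 5, y₂ ≡ 1 (mod 4). n = 2×4×4 + 0×5×1 ≡ 12 (mod 20)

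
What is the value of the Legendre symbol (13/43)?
(13/43) = 13^{21} mod 43 = 1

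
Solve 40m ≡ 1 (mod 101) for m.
Since 101 is prime, by Fermat 40^(-1) ≡ 40^{99} ≡ 48 (mod 101). Verify: 40 × 48 = 1920 ≡ 1 (mod 101)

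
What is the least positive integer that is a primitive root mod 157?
g = 5. For each prime q|156: 5^{78}≡156, 5^{52}≡12, 5^{12}≡130, none ≡ 1, so ord_157(5) = 156 and 5 is a primitive root.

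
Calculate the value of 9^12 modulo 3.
By repeated squaring mod 3: 9^{1}≡0, 9^{2}≡0, 9^{4}≡0, 9^{8}≡0. Then 9^{12} = 9^{8+4} ≡ 0 × 0 ≡ 0 mod 3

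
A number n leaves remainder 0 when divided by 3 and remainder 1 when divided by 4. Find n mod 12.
M = 3 × 4 = 12. M₁ = 4, y₁ ≡ 1 mod 3. M₂ = 3, y₂ ≡ 3 mod 4. n = 0×4×1 + 1×3×3 ≡ 9 mod 12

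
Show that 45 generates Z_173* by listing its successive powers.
45^1, 45^2, ..., 45^{172} mod 173: [45, 122, 127, 6, 97, 40, 70, 36, 63, 67, 74, 43, 32, 56, 98, 85, 19, 163, 69, 164, 114, 113, 68, 119, 165, 159, 62, 22, 125, 89, 26, 132, 58, 15, 156, 100, 2, 90, 71, 81, 12, 21, 80, 140, 72, 126, 134, 148, 86, 64, 112, 23, 170, 38, 153, 138, 155, 55, 53, 136, 65, 157, 145, 124, 44, 77, 5, 52, 91, 116, 30, 139, 27, 4, 7, 142, 162, 24, 42, 160, 107, 144, 79, 95, 123, 172, 128, 51, 46, 167, 76, 133, 103, 137, 110, 106, 99, 130, 141, 117, 75, 88, 154, 10, 104, 9, 59, 60, 105, 54, 8, 14, 111, 151, 48, 84, 147, 41, 115, 158, 17, 73, 171, 83, 102, 92, 161, 152, 93, 33, 101, 47, 39, 25, 87, 109, 61, 150, 3, 135, 20, 35, 18, 118, 120, 37, 108, 16, 28, 49, 129, 96, 168, 121, 82, 57, 143, 34, 146, 169, 166, 31, 11, 149, 131, 13, 66, 29, 94, 78, 50, 1]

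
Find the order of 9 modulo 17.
Powers of 9 mod 17: 9^1≡9, 9^2≡13, 9^3≡15, 9^4≡16, 9^5≡8, 9^6≡4, 9^7≡2, 9^8≡1. So the order of 9 is 8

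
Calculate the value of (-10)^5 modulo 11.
By repeated squaring mod 11: (-10)^{1}≡1, (-10)^{2}≡1, (-10)^{4}≡1. Then (-10)^{5} = (-10)^{4+1} ≡ 1 × 1 ≡ 1 mod 11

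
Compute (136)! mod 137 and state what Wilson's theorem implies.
(136)! mod 137 = 136. Since this equals -1 mod 137, Wilson confirms 137 is prime.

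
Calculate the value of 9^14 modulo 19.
By repeated squaring mod 19: 9^{1}≡9, 9^{2}≡5, 9^{4}≡6, 9^{8}≡17. Then 9^{14} = 9^{8+4+2} ≡ 17 × 6 × 5 ≡ 16 mod 19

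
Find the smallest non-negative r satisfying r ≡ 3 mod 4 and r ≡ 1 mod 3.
M = 4 × 3 = 12. M₁ = 3, y₁ ≡ 3 mod 4. M₂ = 4, y₂ ≡ 1 mod 3. r = 3×3×3 + 1×4×1 ≡ 7 mod 12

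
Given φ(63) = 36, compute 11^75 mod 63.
By Euler: 11^{36} ≡ 1 mod 63 since gcd(11, 63) = 1. 75 = 2×36 + 3. So 11^{75} ≡ 11^{3} ≡ 8 mod 63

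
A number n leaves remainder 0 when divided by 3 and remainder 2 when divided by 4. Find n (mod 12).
M = 3 × 4 = 12. M₁ = 4, y₁ ≡ 1 (mod 3). M₂ = 3, y₂ ≡ 3 (mod 4). n = 0×4×1 + 2×3×3 ≡ 6 (mod 12)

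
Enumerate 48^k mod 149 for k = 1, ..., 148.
48^1, 48^2, ..., 48^{148} mod 149: [48, 69, 34, 142, 111, 113, 60, 49, 117, 103, 27, 104, 75, 24, 109, 17, 71, 130, 131, 30, 99, 133, 126, 88, 52, 112, 12, 129, 83, 110, 65, 140, 15, 124, 141, 63, 44, 26, 56, 6, 139, 116, 55, 107, 70, 82, 62, 145, 106, 22, 13, 28, 3, 144, 58, 102, 128, 35, 41, 31, 147, 53, 11, 81, 14, 76, 72, 29, 51, 64, 92, 95, 90, 148, 101, 80, 115, 7, 38, 36, 89, 100, 32, 46, 122, 45, 74, 125, 40, 132, 78, 19, 18, 119, 50, 16, 23, 61, 97, 37, 137, 20, 66, 39, 84, 9, 134, 25, 8, 86, 105, 123, 93, 143, 10, 33, 94, 42, 79, 67, 87, 4, 43, 127, 136, 121, 146, 5, 91, 47, 21, 114, 108, 118, 2, 96, 138, 68, 135, 73, 77, 120, 98, 85, 57, 54, 59, 1]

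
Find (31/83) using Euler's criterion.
(31/83) = 31^{41} mod 83 = 1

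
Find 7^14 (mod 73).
By repeated squaring (mod 73): 7^{1}≡7, 7^{2}≡49, 7^{4}≡65, 7^{8}≡64. Then 7^{14} = 7^{8+4+2} ≡ 64 × 65 × 49 ≡ 24 (mod 73)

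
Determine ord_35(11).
Powers of 11 mod 35: 11^1≡11, 11^2≡16, 11^3≡1. ord_35(11) = 3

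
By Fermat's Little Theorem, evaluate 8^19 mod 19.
By Fermat: 8^{18} ≡ 1 (mod 19). So 8^{19} = 8^{18} · 8^{1} ≡ 8^{1} ≡ 8 (mod 19)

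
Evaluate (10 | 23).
(10/23) = 10^{11} mod 23 = -1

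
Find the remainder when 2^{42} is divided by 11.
By Fermat: 2^{10} ≡ 1 mod 11. 42 = 4×10 + 2. So 2^{42} ≡ 2^{2} ≡ 4 mod 11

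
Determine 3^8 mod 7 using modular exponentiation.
Using Fermat: 3^{6} ≡ 1 mod 7. 8 ≡ 2 mod 6. So 3^{8} ≡ 3^{2} ≡ 2 mod 7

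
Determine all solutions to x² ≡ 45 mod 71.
The square roots of 45 mod 71 are 20 and 51. Verify: 20² = 400 ≡ 45 mod 71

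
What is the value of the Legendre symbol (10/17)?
(10/17) = 10^{8} mod 17 = -1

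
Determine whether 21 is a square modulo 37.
By Euler's criterion: 21^{18} ≡ 1 mod 37. Since this equals 1, 21 is a QR.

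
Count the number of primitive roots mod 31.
There are φ(31-1) = φ(30) = 8 primitive roots modulo 31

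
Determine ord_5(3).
Powers of 3 mod 5: 3^1≡3, 3^2≡4, 3^3≡2, 3^4≡1. So the order of 3 is 4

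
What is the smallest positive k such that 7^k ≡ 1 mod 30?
Powers of 7 mod 30: 7^1≡7, 7^2≡19, 7^3≡13, 7^4≡1. Order = 4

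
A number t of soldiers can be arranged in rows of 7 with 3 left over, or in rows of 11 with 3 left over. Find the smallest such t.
M = 7 × 11 = 77. M₁ = 11, y₁ ≡ 2 mod 7. M₂ = 7, y₂ ≡ 8 mod 11. t = 3×11×2 + 3×7×8 ≡ 3 mod 77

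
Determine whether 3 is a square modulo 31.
By Euler's criterion: 3^{15} ≡ 30 (mod 31). Since this equals -1 (≡ 30), 3 is not a QR.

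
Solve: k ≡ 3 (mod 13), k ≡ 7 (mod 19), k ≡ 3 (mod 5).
M = 13 × 19 × 5 = 1235. M₁ = 95, y₁ ≡ 10 (mod 13). M₂ = 65, y₂ ≡ 12 (mod 19). M₃ = 247, y₃ ≡ 3 (mod 5). k = 3×95×10 + 7×65×12 + 3×247×3 ≡ 653 (mod 1235)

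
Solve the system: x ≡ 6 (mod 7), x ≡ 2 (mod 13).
M = 7 × 13 = 91. M₁ = 13, y₁ ≡ 6 (mod 7). M₂ = 7, y₂ ≡ 2 (mod 13). x = 6×13×6 + 2×7×2 ≡ 41 (mod 91)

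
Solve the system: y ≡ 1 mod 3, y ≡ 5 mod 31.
M = 3 × 31 = 93. M₁ = 31, y₁ ≡ 1 mod 3. M₂ = 3, y₂ ≡ 21 mod 31. y = 1×31×1 + 5×3×21 ≡ 67 mod 93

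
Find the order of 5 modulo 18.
Powers of 5 mod 18: 5^1≡5, 5^2≡7, 5^3≡17, 5^4≡13, 5^5≡11, 5^6≡1. So the order of 5 is 6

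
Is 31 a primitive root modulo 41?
31^{10} ≡ 1 (mod 41) and 10 < 40, so ord_41(31) = 10 ≠ 40 and 31 is not a primitive root.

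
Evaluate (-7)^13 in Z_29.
By repeated squaring (mod 29): (-7)^{1}≡22, (-7)^{2}≡20, (-7)^{4}≡23, (-7)^{8}≡7. Then (-7)^{13} = (-7)^{8+4+1} ≡ 7 × 23 × 22 ≡ 4 (mod 29)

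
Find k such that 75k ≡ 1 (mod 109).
Since 109 is prime, by Fermat 75^(-1) ≡ 75^{107} ≡ 16 (mod 109). Verify: 75 × 16 = 1200 ≡ 1 (mod 109)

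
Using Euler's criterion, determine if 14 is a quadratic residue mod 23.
By Euler's criterion: 14^{11} ≡ 22 mod 23. Since this equals -1 (≡ 22), 14 is not a QR.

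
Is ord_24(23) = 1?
Powers of 23 mod 24: 23^1≡23, 23^2≡1. 23^1≡23≢1, so ord ≠ 1. No, the actual order is 2.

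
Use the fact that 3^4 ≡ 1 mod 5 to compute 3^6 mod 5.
By Fermat: 3^{4} ≡ 1 mod 5. So 3^{6} = 3^{4} · 3^{2} ≡ 3^{2} ≡ 4 mod 5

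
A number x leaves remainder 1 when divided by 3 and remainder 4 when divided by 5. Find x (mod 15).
M = 3 × 5 = 15. M₁ = 5, y₁ ≡ 2 (mod 3). M₂ = 3, y₂ ≡ 2 (mod 5). x = 1×5×2 + 4×3×2 ≡ 4 (mod 15)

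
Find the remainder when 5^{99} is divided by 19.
By Fermat: 5^{18} ≡ 1 (mod 19). 99 = 5×18 + 9. So 5^{99} ≡ 5^{9} ≡ 1 (mod 19)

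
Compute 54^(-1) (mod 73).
Since 73 is prime, by Fermat 54^(-1) ≡ 54^{71} ≡ 23 (mod 73). Verify: 54 × 23 = 1242 ≡ 1 (mod 73)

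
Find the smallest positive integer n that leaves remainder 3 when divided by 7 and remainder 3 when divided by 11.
M = 7 × 11 = 77. M₁ = 11, y₁ ≡ 2 mod 7. M₂ = 7, y₂ ≡ 8 mod 11. n = 3×11×2 + 3×7×8 ≡ 3 mod 77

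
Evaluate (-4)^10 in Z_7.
Using Fermat: (-4)^{6} ≡ 1 mod 7. 10 ≡ 4 mod 6. So (-4)^{10} ≡ (-4)^{4} ≡ 4 mod 7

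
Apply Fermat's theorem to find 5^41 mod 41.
By Fermat: 5^{40} ≡ 1 mod 41. So 5^{41} = 5^{40} · 5^{1} ≡ 5^{1} ≡ 5 mod 41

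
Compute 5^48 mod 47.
Using Fermat: 5^{46} ≡ 1 mod 47. 48 ≡ 2 mod 46. So 5^{48} ≡ 5^{2} ≡ 25 mod 47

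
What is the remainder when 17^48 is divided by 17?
By repeated squaring (mod 17): 17^{1}≡0, 17^{2}≡0, 17^{4}≡0, 17^{8}≡0, 17^{16}≡0, 17^{32}≡0. Then 17^{48} = 17^{32+16} ≡ 0 × 0 ≡ 0 (mod 17)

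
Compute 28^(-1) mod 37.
Since 37 is prime, by Fermat 28^(-1) ≡ 28^{35} ≡ 4 mod 37. Verify: 28 × 4 = 112 ≡ 1 mod 37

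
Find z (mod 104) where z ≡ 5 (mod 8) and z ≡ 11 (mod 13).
M = 8 × 13 = 104. M₁ = 13, y₁ ≡ 5 (mod 8). M₂ = 8, y₂ ≡ 5 (mod 13). z = 5×13×5 + 11×8×5 ≡ 37 (mod 104)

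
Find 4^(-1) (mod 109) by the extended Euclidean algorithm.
Extended GCD: 4(-27) + 109(1) = 1. So 4^(-1) ≡ -27 ≡ 82 (mod 109). Verify: 4 × 82 = 328 ≡ 1 (mod 109)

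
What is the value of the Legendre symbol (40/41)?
(40/41) = 40^{20} mod 41 = 1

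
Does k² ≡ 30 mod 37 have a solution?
By Euler's criterion: 30^{18} ≡ 1 mod 37. Since this equals 1, 30 is a QR.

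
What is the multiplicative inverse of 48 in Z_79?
Since 79 is prime, by Fermat 48^(-1) ≡ 48^{77} ≡ 28 mod 79. Verify: 48 × 28 = 1344 ≡ 1 mod 79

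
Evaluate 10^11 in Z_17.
By repeated squaring (mod 17): 10^{1}≡10, 10^{2}≡15, 10^{4}≡4, 10^{8}≡16. Then 10^{11} = 10^{8+2+1} ≡ 16 × 15 × 10 ≡ 3 (mod 17)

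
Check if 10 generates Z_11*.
10^{2} ≡ 1 mod 11 and 2 < 10, so ord_11(10) = 2 ≠ 10 and 10 is not a primitive root.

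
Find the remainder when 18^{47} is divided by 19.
By Fermat: 18^{18} ≡ 1 mod 19. 47 = 2×18 + 11. So 18^{47} ≡ 18^{11} ≡ 18 mod 19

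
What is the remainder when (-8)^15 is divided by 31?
By repeated squaring (mod 31): (-8)^{1}≡23, (-8)^{2}≡2, (-8)^{4}≡4, (-8)^{8}≡16. Then (-8)^{15} = (-8)^{8+4+2+1} ≡ 16 × 4 × 2 × 23 ≡ 30 (mod 31)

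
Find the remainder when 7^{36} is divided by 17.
By Fermat: 7^{16} ≡ 1 mod 17. 36 = 2×16 + 4. So 7^{36} ≡ 7^{4} ≡ 4 mod 17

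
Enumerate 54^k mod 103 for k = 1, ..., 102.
54^1, 54^2, ..., 54^{102} mod 103: [54, 32, 80, 97, 88, 14, 35, 36, 90, 19, 99, 93, 78, 92, 24, 60, 47, 66, 62, 52, 27, 16, 40, 100, 44, 7, 69, 18, 45, 61, 101, 98, 39, 46, 12, 30, 75, 33, 31, 26, 65, 8, 20, 50, 22, 55, 86, 9, 74, 82, 102, 49, 71, 23, 6, 15, 89, 68, 67, 13, 84, 4, 10, 25, 11, 79, 43, 56, 37, 41, 51, 76, 87, 63, 3, 59, 96, 34, 85, 58, 42, 2, 5, 64, 57, 91, 73, 28, 70, 72, 77, 38, 95, 83, 53, 81, 48, 17, 94, 29, 21, 1]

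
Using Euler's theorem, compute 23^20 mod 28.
By Euler: 23^{12} ≡ 1 mod 28 since gcd(23, 28) = 1. 20 = 1×12 + 8. So 23^{20} ≡ 23^{8} ≡ 25 mod 28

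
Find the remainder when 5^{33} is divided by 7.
By Fermat: 5^{6} ≡ 1 mod 7. 33 = 5×6 + 3. So 5^{33} ≡ 5^{3} ≡ 6 mod 7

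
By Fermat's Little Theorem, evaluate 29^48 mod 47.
By Fermat: 29^{46} ≡ 1 (mod 47). So 29^{48} = 29^{46} · 29^{2} ≡ 29^{2} ≡ 42 (mod 47)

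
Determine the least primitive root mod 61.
g = 2. For each prime q|60: 2^{30}≡60, 2^{20}≡47, 2^{12}≡9, none ≡ 1, so ord_61(2) = 60 and 2 is a primitive root.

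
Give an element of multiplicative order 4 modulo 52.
5 has order 4 mod 52 since 5^{4} ≡ 1 mod 52 and no smaller power works.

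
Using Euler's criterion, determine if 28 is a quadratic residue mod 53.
By Euler's criterion: 28^{26} ≡ 1 mod 53. Since this equals 1, 28 is a QR.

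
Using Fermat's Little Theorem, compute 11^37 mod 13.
By Fermat: 11^{12} ≡ 1 (mod 13). 37 = 3×12 + 1. So 11^{37} ≡ 11^{1} ≡ 11 (mod 13)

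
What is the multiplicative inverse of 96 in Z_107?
Since 107 is prime, by Fermat 96^(-1) ≡ 96^{105} ≡ 68 (mod 107). Verify: 96 × 68 = 6528 ≡ 1 (mod 107)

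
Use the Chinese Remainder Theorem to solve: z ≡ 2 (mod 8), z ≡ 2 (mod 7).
M = 8 × 7 = 56. M₁ = 7, y₁ ≡ 7 (mod 8). M₂ = 8, y₂ ≡ 1 (mod 7). z = 2×7×7 + 2×8×1 ≡ 2 (mod 56)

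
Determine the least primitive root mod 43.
g = 3. Powers: [3, 9, 27, 38, 28, 41, 37, 25, 32, ...] generates all 42 non-zero residues.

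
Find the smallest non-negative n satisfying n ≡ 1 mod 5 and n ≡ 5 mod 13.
M = 5 × 13 = 65. M₁ = 13, y₁ ≡ 2 mod 5. M₂ = 5, y₂ ≡ 8 mod 13. n = 1×13×2 + 5×5×8 ≡ 31 mod 65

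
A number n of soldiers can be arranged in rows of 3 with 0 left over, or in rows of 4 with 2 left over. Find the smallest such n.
M = 3 × 4 = 12. M₁ = 4, y₁ ≡ 1 mod 3. M₂ = 3, y₂ ≡ 3 mod 4. n = 0×4×1 + 2×3×3 ≡ 6 mod 12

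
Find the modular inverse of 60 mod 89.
Since 89 is prime, by Fermat 60^(-1) ≡ 60^{87} ≡ 46 mod 89. Verify: 60 × 46 = 2760 ≡ 1 mod 89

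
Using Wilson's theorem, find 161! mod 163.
(162)! = (161)! × (162) ≡ -1 mod 163. So (161)! ≡ -1 × (162)^(-1) ≡ (-1)×(-1) = 1 mod 163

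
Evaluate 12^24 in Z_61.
By repeated squaring (mod 61): 12^{1}≡12, 12^{2}≡22, 12^{4}≡57, 12^{8}≡16, 12^{16}≡12. Then 12^{24} = 12^{16+8} ≡ 12 × 16 ≡ 9 (mod 61)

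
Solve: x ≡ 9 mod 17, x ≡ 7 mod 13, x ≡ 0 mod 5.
M = 17 × 13 × 5 = 1105. M₁ = 65, y₁ ≡ 11 mod 17. M₂ = 85, y₂ ≡ 2 mod 13. M₃ = 221, y₃ ≡ 1 mod 5. x = 9×65×11 + 7×85×2 + 0×221×1 ≡ 995 mod 1105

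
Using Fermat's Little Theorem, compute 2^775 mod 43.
By Fermat: 2^{42} ≡ 1 mod 43. 775 ≡ 19 mod 42. So 2^{775} ≡ 2^{19} ≡ 32 mod 43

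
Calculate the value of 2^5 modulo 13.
By repeated squaring (mod 13): 2^{1}≡2, 2^{2}≡4, 2^{4}≡3. Then 2^{5} = 2^{4+1} ≡ 3 × 2 ≡ 6 (mod 13)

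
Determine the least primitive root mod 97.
g = 5. Powers: [5, 25, 28, 43, 21, 8, ...] generates all 96 non-zero residues.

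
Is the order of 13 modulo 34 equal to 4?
Powers of 13 mod 34: 13^1≡13, 13^2≡33, 13^3≡21, 13^4≡1. First k with 13^k≡1 is k=4. Yes, ord_34(13) = 4.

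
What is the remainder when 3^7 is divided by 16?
By repeated squaring (mod 16): 3^{1}≡3, 3^{2}≡9, 3^{4}≡1. Then 3^{7} = 3^{4+2+1} ≡ 1 × 9 × 3 ≡ 11 (mod 16)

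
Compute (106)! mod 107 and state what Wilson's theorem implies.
(106)! mod 107 = 106. Since this equals -1 (mod 107), Wilson confirms 107 is prime.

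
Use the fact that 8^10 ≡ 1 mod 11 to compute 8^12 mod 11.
By Fermat: 8^{10} ≡ 1 mod 11. So 8^{12} = 8^{10} · 8^{2} ≡ 8^{2} ≡ 9 mod 11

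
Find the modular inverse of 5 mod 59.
Since 59 is prime, by Fermat 5^(-1) ≡ 5^{57} ≡ 12 mod 59. Verify: 5 × 12 = 60 ≡ 1 mod 59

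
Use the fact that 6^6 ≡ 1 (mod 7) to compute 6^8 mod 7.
By Fermat: 6^{6} ≡ 1 (mod 7). So 6^{8} = 6^{6} · 6^{2} ≡ 6^{2} ≡ 1 (mod 7)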